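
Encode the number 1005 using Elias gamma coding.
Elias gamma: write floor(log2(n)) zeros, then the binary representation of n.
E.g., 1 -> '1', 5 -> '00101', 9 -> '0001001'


num_bits = floor(log2(1005)) + 1 = 10
leading_zeros = num_bits - 1 = 9
binary(1005) = 1111101101

Elias gamma(1005) = '000000000' + '1111101101' = 0000000001111101101 (19 bits)


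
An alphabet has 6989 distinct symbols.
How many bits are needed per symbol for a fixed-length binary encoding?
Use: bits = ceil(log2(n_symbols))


log2(6989) = 12.7709
Bracket: 2^12 = 4096 < 6989 <= 2^13 = 8192
So ceil(log2(6989)) = 13

bits = ceil(log2(6989)) = ceil(12.7709) = 13 bits


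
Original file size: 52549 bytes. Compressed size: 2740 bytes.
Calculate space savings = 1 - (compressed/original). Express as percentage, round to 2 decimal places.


ratio = compressed/original = 2740/52549 = 0.052142
savings = 1 - ratio = 1 - 0.052142 = 0.947858
as a percentage: 0.947858 * 100 = 94.79%

Space savings = 1 - 2740/52549 = 94.79%


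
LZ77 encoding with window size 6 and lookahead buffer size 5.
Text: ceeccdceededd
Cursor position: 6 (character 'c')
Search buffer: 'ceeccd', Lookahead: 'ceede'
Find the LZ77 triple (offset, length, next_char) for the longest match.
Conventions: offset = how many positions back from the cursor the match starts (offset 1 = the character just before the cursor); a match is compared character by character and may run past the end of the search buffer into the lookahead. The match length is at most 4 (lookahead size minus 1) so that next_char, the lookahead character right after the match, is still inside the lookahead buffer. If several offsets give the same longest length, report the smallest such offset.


Try each offset into the search buffer:
  offset=1 (pos 5, char 'd'): match length 0
  offset=2 (pos 4, char 'c'): match length 1
  offset=3 (pos 3, char 'c'): match length 1
  offset=4 (pos 2, char 'e'): match length 0
  offset=5 (pos 1, char 'e'): match length 0
  offset=6 (pos 0, char 'c'): match length 3
Longest match has length 3 at offset 6.
next_char = character at position 6 + 3 = 9 -> 'd'

Best match: offset=6, length=3 (matching 'cee' starting at position 0)
LZ77 triple: (6, 3, 'd')


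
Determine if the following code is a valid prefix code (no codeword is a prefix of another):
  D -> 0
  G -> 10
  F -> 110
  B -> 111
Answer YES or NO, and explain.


Checking each pair (does one codeword prefix another?):
  D='0' vs G='10': no prefix
  D='0' vs F='110': no prefix
  D='0' vs B='111': no prefix
  G='10' vs D='0': no prefix
  G='10' vs F='110': no prefix
  G='10' vs B='111': no prefix
  F='110' vs D='0': no prefix
  F='110' vs G='10': no prefix
  F='110' vs B='111': no prefix
  B='111' vs D='0': no prefix
  B='111' vs G='10': no prefix
  B='111' vs F='110': no prefix
No violation found over all pairs.

YES -- this is a valid prefix code. No codeword is a prefix of any other codeword.


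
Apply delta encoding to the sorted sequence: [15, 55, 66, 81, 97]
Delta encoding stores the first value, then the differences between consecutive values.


First value: 15
Deltas:
  55 - 15 = 40
  66 - 55 = 11
  81 - 66 = 15
  97 - 81 = 16


Delta encoded: [15, 40, 11, 15, 16]


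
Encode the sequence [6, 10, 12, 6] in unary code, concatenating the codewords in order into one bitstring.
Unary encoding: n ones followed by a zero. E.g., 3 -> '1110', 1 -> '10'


Encode each number as n ones followed by a terminating 0:
  6 -> 1111110 (7 bits)
  10 -> 11111111110 (11 bits)
  12 -> 1111111111110 (13 bits)
  6 -> 1111110 (7 bits)
Total length = 7 + 11 + 13 + 7 = 38 bits.

Unary([6, 10, 12, 6]) = 11111101111111111011111111111101111110 (38 bits)


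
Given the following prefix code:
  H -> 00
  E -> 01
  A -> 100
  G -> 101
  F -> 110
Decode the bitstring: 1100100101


Decoding step by step:
Bits 110 -> F
Bits 01 -> E
Bits 00 -> H
Bits 101 -> G


Decoded message: FEHG


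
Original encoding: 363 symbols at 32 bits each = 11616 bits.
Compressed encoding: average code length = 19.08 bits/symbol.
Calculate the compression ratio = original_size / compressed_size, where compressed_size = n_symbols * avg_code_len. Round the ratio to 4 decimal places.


original_size = n_symbols * orig_bits = 363 * 32 = 11616 bits
compressed_size = n_symbols * avg_code_len = 363 * 19.08 = 6926.04 bits
ratio = original_size / compressed_size = 11616 / 6926.04 = 1.6771

Compression ratio = 1.6771


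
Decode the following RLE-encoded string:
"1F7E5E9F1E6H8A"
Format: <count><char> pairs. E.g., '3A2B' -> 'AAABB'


Expanding each <count><char> pair:
  1F -> 'F'
  7E -> 'EEEEEEE'
  5E -> 'EEEEE'
  9F -> 'FFFFFFFFF'
  1E -> 'E'
  6H -> 'HHHHHH'
  8A -> 'AAAAAAAA'

Decoded = FEEEEEEEEEEEEFFFFFFFFFEHHHHHHAAAAAAAA


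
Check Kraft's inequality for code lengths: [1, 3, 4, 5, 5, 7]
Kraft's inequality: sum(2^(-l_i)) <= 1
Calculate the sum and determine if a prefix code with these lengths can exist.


Sum = 2^(-1) + 2^(-3) + 2^(-4) + 2^(-5) + 2^(-5) + 2^(-7)
    = 0.5 + 0.125 + 0.0625 + 0.03125 + 0.03125 + 0.0078125
    = 97/128 = 0.7578125
Since 0.7578125 <= 1, Kraft's inequality IS satisfied.
A prefix code with these lengths CAN exist.

Kraft sum = 0.7578125. Satisfied.


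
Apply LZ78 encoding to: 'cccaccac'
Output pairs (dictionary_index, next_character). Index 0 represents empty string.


LZ78 encoding steps:
Dictionary: {0: ''}
Step 1: w='' (idx 0), next='c' -> output (0, 'c'), add 'c' as idx 1
Step 2: w='c' (idx 1), next='c' -> output (1, 'c'), add 'cc' as idx 2
Step 3: w='' (idx 0), next='a' -> output (0, 'a'), add 'a' as idx 3
Step 4: w='cc' (idx 2), next='a' -> output (2, 'a'), add 'cca' as idx 4
Step 5: w='c' (idx 1), end of input -> output (1, '')


Encoded: [(0, 'c'), (1, 'c'), (0, 'a'), (2, 'a'), (1, '')]


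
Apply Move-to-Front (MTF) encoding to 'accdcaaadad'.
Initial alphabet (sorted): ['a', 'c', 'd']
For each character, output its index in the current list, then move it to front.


MTF encoding:
'a': index 0 in ['a', 'c', 'd'] -> ['a', 'c', 'd']
'c': index 1 in ['a', 'c', 'd'] -> ['c', 'a', 'd']
'c': index 0 in ['c', 'a', 'd'] -> ['c', 'a', 'd']
'd': index 2 in ['c', 'a', 'd'] -> ['d', 'c', 'a']
'c': index 1 in ['d', 'c', 'a'] -> ['c', 'd', 'a']
'a': index 2 in ['c', 'd', 'a'] -> ['a', 'c', 'd']
'a': index 0 in ['a', 'c', 'd'] -> ['a', 'c', 'd']
'a': index 0 in ['a', 'c', 'd'] -> ['a', 'c', 'd']
'd': index 2 in ['a', 'c', 'd'] -> ['d', 'a', 'c']
'a': index 1 in ['d', 'a', 'c'] -> ['a', 'd', 'c']
'd': index 1 in ['a', 'd', 'c'] -> ['d', 'a', 'c']


Output: [0, 1, 0, 2, 1, 2, 0, 0, 2, 1, 1]


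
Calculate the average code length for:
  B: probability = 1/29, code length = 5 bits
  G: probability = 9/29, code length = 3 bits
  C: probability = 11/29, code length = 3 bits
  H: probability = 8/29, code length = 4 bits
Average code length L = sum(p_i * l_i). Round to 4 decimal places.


Weighted contributions p_i * l_i:
  B: (1/29) * 5 = 5/29
  G: (9/29) * 3 = 27/29
  C: (11/29) * 3 = 33/29
  H: (8/29) * 4 = 32/29
Sum = (5 + 27 + 33 + 32)/29 = 97/29

L = 97/29 = 3.3448 bits/symbol


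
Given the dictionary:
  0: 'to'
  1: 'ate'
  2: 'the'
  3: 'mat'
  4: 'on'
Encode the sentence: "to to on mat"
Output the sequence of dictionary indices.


Look up each word in the dictionary:
  'to' -> 0
  'to' -> 0
  'on' -> 4
  'mat' -> 3

Encoded: [0, 0, 4, 3]


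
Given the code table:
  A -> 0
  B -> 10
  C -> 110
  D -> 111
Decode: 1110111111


Decoding:
111 -> D
0 -> A
111 -> D
111 -> D


Result: DADD


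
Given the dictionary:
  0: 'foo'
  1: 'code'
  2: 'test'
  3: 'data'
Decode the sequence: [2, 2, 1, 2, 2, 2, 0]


Look up each index in the dictionary:
  2 -> 'test'
  2 -> 'test'
  1 -> 'code'
  2 -> 'test'
  2 -> 'test'
  2 -> 'test'
  0 -> 'foo'

Decoded: "test test code test test test foo"


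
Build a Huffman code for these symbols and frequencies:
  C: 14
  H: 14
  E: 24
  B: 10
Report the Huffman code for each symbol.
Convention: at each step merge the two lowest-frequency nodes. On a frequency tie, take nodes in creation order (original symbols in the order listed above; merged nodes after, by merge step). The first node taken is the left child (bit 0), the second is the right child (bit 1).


Huffman tree construction:
Step 1: Merge B(10) + C(14) = 24
Step 2: Merge H(14) + E(24) = 38
Step 3: Merge (B+C)(24) + (H+E)(38) = 62
Read each symbol's code off the tree from the root (left child = 0, right child = 1).

Codes:
  C: 01 (length 2)
  H: 10 (length 2)
  E: 11 (length 2)
  B: 00 (length 2)
Average code length: 124/62 = 2.0000 bits/symbol


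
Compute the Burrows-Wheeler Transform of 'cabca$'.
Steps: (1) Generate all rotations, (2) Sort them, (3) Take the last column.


Rotations (sorted):
  0: $cabca -> last char: a
  1: a$cabc -> last char: c
  2: abca$c -> last char: c
  3: bca$ca -> last char: a
  4: ca$cab -> last char: b
  5: cabca$ -> last char: $


BWT = accab$


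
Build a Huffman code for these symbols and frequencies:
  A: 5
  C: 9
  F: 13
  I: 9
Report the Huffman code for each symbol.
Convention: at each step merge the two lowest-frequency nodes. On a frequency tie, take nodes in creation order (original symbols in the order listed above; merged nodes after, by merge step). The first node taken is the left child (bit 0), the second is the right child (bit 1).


Huffman tree construction:
Step 1: Merge A(5) + C(9) = 14
Step 2: Merge I(9) + F(13) = 22
Step 3: Merge (A+C)(14) + (I+F)(22) = 36
Read each symbol's code off the tree from the root (left child = 0, right child = 1).

Codes:
  A: 00 (length 2)
  C: 01 (length 2)
  F: 11 (length 2)
  I: 10 (length 2)
Average code length: 72/36 = 2.0000 bits/symbol


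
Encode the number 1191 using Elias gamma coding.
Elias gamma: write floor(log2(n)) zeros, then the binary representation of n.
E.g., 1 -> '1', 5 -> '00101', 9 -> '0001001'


num_bits = floor(log2(1191)) + 1 = 11
leading_zeros = num_bits - 1 = 10
binary(1191) = 10010100111

Elias gamma(1191) = '0000000000' + '10010100111' = 000000000010010100111 (21 bits)


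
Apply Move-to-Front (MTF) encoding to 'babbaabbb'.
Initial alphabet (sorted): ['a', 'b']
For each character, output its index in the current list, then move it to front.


MTF encoding:
'b': index 1 in ['a', 'b'] -> ['b', 'a']
'a': index 1 in ['b', 'a'] -> ['a', 'b']
'b': index 1 in ['a', 'b'] -> ['b', 'a']
'b': index 0 in ['b', 'a'] -> ['b', 'a']
'a': index 1 in ['b', 'a'] -> ['a', 'b']
'a': index 0 in ['a', 'b'] -> ['a', 'b']
'b': index 1 in ['a', 'b'] -> ['b', 'a']
'b': index 0 in ['b', 'a'] -> ['b', 'a']
'b': index 0 in ['b', 'a'] -> ['b', 'a']


Output: [1, 1, 1, 0, 1, 0, 1, 0, 0]


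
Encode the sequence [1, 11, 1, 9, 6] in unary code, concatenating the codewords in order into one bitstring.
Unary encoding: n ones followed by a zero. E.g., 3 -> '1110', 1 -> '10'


Encode each number as n ones followed by a terminating 0:
  1 -> 10 (2 bits)
  11 -> 111111111110 (12 bits)
  1 -> 10 (2 bits)
  9 -> 1111111110 (10 bits)
  6 -> 1111110 (7 bits)
Total length = 2 + 12 + 2 + 10 + 7 = 33 bits.

Unary([1, 11, 1, 9, 6]) = 101111111111101011111111101111110 (33 bits)


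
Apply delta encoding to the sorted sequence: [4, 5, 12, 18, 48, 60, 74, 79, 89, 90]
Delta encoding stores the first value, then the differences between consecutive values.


First value: 4
Deltas:
  5 - 4 = 1
  12 - 5 = 7
  18 - 12 = 6
  48 - 18 = 30
  60 - 48 = 12
  74 - 60 = 14
  79 - 74 = 5
  89 - 79 = 10
  90 - 89 = 1


Delta encoded: [4, 1, 7, 6, 30, 12, 14, 5, 10, 1]


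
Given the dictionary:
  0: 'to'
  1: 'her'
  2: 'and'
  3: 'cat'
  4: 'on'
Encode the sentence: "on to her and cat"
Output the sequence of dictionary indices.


Look up each word in the dictionary:
  'on' -> 4
  'to' -> 0
  'her' -> 1
  'and' -> 2
  'cat' -> 3

Encoded: [4, 0, 1, 2, 3]


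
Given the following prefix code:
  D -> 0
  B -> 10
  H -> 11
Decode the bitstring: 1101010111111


Decoding step by step:
Bits 11 -> H
Bits 0 -> D
Bits 10 -> B
Bits 10 -> B
Bits 11 -> H
Bits 11 -> H
Bits 11 -> H


Decoded message: HDBBHHH


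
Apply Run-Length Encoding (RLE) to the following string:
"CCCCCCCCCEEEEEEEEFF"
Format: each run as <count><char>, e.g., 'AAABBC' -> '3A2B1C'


Scanning runs left to right:
  i=0: run of 'C' x 9 -> '9C'
  i=9: run of 'E' x 8 -> '8E'
  i=17: run of 'F' x 2 -> '2F'

RLE = 9C8E2F


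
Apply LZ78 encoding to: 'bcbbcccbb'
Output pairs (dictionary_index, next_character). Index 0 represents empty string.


LZ78 encoding steps:
Dictionary: {0: ''}
Step 1: w='' (idx 0), next='b' -> output (0, 'b'), add 'b' as idx 1
Step 2: w='' (idx 0), next='c' -> output (0, 'c'), add 'c' as idx 2
Step 3: w='b' (idx 1), next='b' -> output (1, 'b'), add 'bb' as idx 3
Step 4: w='c' (idx 2), next='c' -> output (2, 'c'), add 'cc' as idx 4
Step 5: w='c' (idx 2), next='b' -> output (2, 'b'), add 'cb' as idx 5
Step 6: w='b' (idx 1), end of input -> output (1, '')


Encoded: [(0, 'b'), (0, 'c'), (1, 'b'), (2, 'c'), (2, 'b'), (1, '')]


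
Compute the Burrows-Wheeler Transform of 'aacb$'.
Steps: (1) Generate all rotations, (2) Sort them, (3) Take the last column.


Rotations (sorted):
  0: $aacb -> last char: b
  1: aacb$ -> last char: $
  2: acb$a -> last char: a
  3: b$aac -> last char: c
  4: cb$aa -> last char: a


BWT = b$aca


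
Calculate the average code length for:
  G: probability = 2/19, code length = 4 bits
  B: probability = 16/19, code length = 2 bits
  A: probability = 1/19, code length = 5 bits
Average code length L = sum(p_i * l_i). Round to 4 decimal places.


Weighted contributions p_i * l_i:
  G: (2/19) * 4 = 8/19
  B: (16/19) * 2 = 32/19
  A: (1/19) * 5 = 5/19
Sum = (8 + 32 + 5)/19 = 45/19

L = 45/19 = 2.3684 bits/symbol


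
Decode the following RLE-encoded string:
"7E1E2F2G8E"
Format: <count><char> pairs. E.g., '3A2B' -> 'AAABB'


Expanding each <count><char> pair:
  7E -> 'EEEEEEE'
  1E -> 'E'
  2F -> 'FF'
  2G -> 'GG'
  8E -> 'EEEEEEEE'

Decoded = EEEEEEEEFFGGEEEEEEEE


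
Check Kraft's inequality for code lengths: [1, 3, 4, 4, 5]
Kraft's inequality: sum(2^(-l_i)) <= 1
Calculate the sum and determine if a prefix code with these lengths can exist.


Sum = 2^(-1) + 2^(-3) + 2^(-4) + 2^(-4) + 2^(-5)
    = 0.5 + 0.125 + 0.0625 + 0.0625 + 0.03125
    = 25/32 = 0.78125
Since 0.78125 <= 1, Kraft's inequality IS satisfied.
A prefix code with these lengths CAN exist.

Kraft sum = 0.78125. Satisfied.


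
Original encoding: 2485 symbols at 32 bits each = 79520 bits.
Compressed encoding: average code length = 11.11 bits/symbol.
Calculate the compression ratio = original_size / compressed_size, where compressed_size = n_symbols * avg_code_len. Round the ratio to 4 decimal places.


original_size = n_symbols * orig_bits = 2485 * 32 = 79520 bits
compressed_size = n_symbols * avg_code_len = 2485 * 11.11 = 27608.35 bits
ratio = original_size / compressed_size = 79520 / 27608.35 = 2.8803

Compression ratio = 2.8803


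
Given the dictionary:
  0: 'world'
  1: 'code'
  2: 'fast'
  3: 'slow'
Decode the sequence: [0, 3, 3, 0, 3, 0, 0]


Look up each index in the dictionary:
  0 -> 'world'
  3 -> 'slow'
  3 -> 'slow'
  0 -> 'world'
  3 -> 'slow'
  0 -> 'world'
  0 -> 'world'

Decoded: "world slow slow world slow world world"


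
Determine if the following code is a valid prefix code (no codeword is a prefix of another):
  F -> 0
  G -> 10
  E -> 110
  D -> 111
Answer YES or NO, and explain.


Checking each pair (does one codeword prefix another?):
  F='0' vs G='10': no prefix
  F='0' vs E='110': no prefix
  F='0' vs D='111': no prefix
  G='10' vs F='0': no prefix
  G='10' vs E='110': no prefix
  G='10' vs D='111': no prefix
  E='110' vs F='0': no prefix
  E='110' vs G='10': no prefix
  E='110' vs D='111': no prefix
  D='111' vs F='0': no prefix
  D='111' vs G='10': no prefix
  D='111' vs E='110': no prefix
No violation found over all pairs.

YES -- this is a valid prefix code. No codeword is a prefix of any other codeword.


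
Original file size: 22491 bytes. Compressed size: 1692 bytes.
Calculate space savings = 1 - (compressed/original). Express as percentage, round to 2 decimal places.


ratio = compressed/original = 1692/22491 = 0.07523
savings = 1 - ratio = 1 - 0.07523 = 0.92477
as a percentage: 0.92477 * 100 = 92.48%

Space savings = 1 - 1692/22491 = 92.48%


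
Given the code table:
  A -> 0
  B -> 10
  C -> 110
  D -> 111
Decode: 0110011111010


Decoding:
0 -> A
110 -> C
0 -> A
111 -> D
110 -> C
10 -> B


Result: ACADCB


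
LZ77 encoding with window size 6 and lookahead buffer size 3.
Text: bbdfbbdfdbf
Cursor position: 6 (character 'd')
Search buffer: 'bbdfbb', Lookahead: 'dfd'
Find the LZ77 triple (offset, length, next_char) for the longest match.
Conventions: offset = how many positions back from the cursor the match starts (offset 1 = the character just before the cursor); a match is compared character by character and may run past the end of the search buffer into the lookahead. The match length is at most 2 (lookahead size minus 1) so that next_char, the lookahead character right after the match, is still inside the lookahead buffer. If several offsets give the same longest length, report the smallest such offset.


Try each offset into the search buffer:
  offset=1 (pos 5, char 'b'): match length 0
  offset=2 (pos 4, char 'b'): match length 0
  offset=3 (pos 3, char 'f'): match length 0
  offset=4 (pos 2, char 'd'): match length 2
  offset=5 (pos 1, char 'b'): match length 0
  offset=6 (pos 0, char 'b'): match length 0
Longest match has length 2 at offset 4.
next_char = character at position 6 + 2 = 8 -> 'd'

Best match: offset=4, length=2 (matching 'df' starting at position 2)
LZ77 triple: (4, 2, 'd')


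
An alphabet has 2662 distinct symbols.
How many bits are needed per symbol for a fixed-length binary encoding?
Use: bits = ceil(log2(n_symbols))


log2(2662) = 11.3783
Bracket: 2^11 = 2048 < 2662 <= 2^12 = 4096
So ceil(log2(2662)) = 12

bits = ceil(log2(2662)) = ceil(11.3783) = 12 bits


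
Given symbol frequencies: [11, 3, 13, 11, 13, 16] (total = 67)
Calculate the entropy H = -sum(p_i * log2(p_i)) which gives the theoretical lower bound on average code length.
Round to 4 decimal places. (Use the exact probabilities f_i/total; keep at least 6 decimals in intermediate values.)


Per-symbol terms -p_i * log2(p_i) with p_i = f_i/67:
  p = 11/67 = 0.164179: log2(p) = -2.606658, -p*log2(p) = 0.427959
  p = 3/67 = 0.044776: log2(p) = -4.481127, -p*log2(p) = 0.200647
  p = 13/67 = 0.194030: log2(p) = -2.365649, -p*log2(p) = 0.459007
  p = 11/67 = 0.164179: log2(p) = -2.606658, -p*log2(p) = 0.427959
  p = 13/67 = 0.194030: log2(p) = -2.365649, -p*log2(p) = 0.459007
  p = 16/67 = 0.238806: log2(p) = -2.066089, -p*log2(p) = 0.493394
H = 0.427959 + 0.200647 + 0.459007 + 0.427959 + 0.459007 + 0.493394 = 2.467973

H = 2.468 bits/symbol


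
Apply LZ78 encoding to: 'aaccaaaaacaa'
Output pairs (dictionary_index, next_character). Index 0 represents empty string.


LZ78 encoding steps:
Dictionary: {0: ''}
Step 1: w='' (idx 0), next='a' -> output (0, 'a'), add 'a' as idx 1
Step 2: w='a' (idx 1), next='c' -> output (1, 'c'), add 'ac' as idx 2
Step 3: w='' (idx 0), next='c' -> output (0, 'c'), add 'c' as idx 3
Step 4: w='a' (idx 1), next='a' -> output (1, 'a'), add 'aa' as idx 4
Step 5: w='aa' (idx 4), next='a' -> output (4, 'a'), add 'aaa' as idx 5
Step 6: w='c' (idx 3), next='a' -> output (3, 'a'), add 'ca' as idx 6
Step 7: w='a' (idx 1), end of input -> output (1, '')


Encoded: [(0, 'a'), (1, 'c'), (0, 'c'), (1, 'a'), (4, 'a'), (3, 'a'), (1, '')]


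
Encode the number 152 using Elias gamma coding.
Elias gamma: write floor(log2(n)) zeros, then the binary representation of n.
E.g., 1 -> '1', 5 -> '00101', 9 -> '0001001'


num_bits = floor(log2(152)) + 1 = 8
leading_zeros = num_bits - 1 = 7
binary(152) = 10011000

Elias gamma(152) = '0000000' + '10011000' = 000000010011000 (15 bits)


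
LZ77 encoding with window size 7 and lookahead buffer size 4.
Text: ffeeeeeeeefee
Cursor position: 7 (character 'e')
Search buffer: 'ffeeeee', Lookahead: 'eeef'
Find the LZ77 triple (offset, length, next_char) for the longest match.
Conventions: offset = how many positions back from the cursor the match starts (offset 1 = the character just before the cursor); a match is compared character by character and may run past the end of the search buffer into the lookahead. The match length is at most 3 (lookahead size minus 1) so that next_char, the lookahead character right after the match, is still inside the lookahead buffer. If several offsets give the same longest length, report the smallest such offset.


Try each offset into the search buffer:
  offset=1 (pos 6, char 'e'): match length 3
  offset=2 (pos 5, char 'e'): match length 3
  offset=3 (pos 4, char 'e'): match length 3
  offset=4 (pos 3, char 'e'): match length 3
  offset=5 (pos 2, char 'e'): match length 3
  offset=6 (pos 1, char 'f'): match length 0
  offset=7 (pos 0, char 'f'): match length 0
Longest match has length 3, found at offsets 1, 2, 3, 4, 5; take the smallest, offset 1.
next_char = character at position 7 + 3 = 10 -> 'f'

Best match: offset=1, length=3 (matching 'eee' starting at position 6)
LZ77 triple: (1, 3, 'f')


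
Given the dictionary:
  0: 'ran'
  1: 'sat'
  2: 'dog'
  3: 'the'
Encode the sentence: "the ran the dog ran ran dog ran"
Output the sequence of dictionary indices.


Look up each word in the dictionary:
  'the' -> 3
  'ran' -> 0
  'the' -> 3
  'dog' -> 2
  'ran' -> 0
  'ran' -> 0
  'dog' -> 2
  'ran' -> 0

Encoded: [3, 0, 3, 2, 0, 0, 2, 0]


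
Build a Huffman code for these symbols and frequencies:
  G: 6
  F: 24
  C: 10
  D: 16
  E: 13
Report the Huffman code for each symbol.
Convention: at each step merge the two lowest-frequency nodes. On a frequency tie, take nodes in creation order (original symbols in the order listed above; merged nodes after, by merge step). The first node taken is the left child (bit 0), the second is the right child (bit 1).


Huffman tree construction:
Step 1: Merge G(6) + C(10) = 16
Step 2: Merge E(13) + D(16) = 29
Step 3: Merge (G+C)(16) + F(24) = 40
Step 4: Merge (E+D)(29) + ((G+C)+F)(40) = 69
Read each symbol's code off the tree from the root (left child = 0, right child = 1).

Codes:
  G: 100 (length 3)
  F: 11 (length 2)
  C: 101 (length 3)
  D: 01 (length 2)
  E: 00 (length 2)
Average code length: 154/69 = 2.2319 bits/symbol


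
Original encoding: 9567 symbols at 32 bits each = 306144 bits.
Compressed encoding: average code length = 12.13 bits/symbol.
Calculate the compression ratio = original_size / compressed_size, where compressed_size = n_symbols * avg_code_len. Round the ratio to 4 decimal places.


original_size = n_symbols * orig_bits = 9567 * 32 = 306144 bits
compressed_size = n_symbols * avg_code_len = 9567 * 12.13 = 116047.71 bits
ratio = original_size / compressed_size = 306144 / 116047.71 = 2.6381

Compression ratio = 2.6381


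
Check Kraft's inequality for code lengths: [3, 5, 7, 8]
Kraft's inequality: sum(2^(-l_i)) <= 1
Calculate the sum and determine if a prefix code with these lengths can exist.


Sum = 2^(-3) + 2^(-5) + 2^(-7) + 2^(-8)
    = 0.125 + 0.03125 + 0.0078125 + 0.00390625
    = 43/256 = 0.16796875
Since 0.16796875 <= 1, Kraft's inequality IS satisfied.
A prefix code with these lengths CAN exist.

Kraft sum = 0.16796875. Satisfied.


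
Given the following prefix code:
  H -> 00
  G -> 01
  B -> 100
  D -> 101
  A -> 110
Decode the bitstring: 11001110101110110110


Decoding step by step:
Bits 110 -> A
Bits 01 -> G
Bits 110 -> A
Bits 101 -> D
Bits 110 -> A
Bits 110 -> A
Bits 110 -> A


Decoded message: AGADAAA


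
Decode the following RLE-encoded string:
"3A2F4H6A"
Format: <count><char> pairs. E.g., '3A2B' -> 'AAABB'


Expanding each <count><char> pair:
  3A -> 'AAA'
  2F -> 'FF'
  4H -> 'HHHH'
  6A -> 'AAAAAA'

Decoded = AAAFFHHHHAAAAAA


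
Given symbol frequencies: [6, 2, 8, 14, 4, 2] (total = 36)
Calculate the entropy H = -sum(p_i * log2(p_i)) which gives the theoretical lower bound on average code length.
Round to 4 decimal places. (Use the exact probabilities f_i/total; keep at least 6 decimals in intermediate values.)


Per-symbol terms -p_i * log2(p_i) with p_i = f_i/36:
  p = 6/36 = 0.166667: log2(p) = -2.584963, -p*log2(p) = 0.430827
  p = 2/36 = 0.055556: log2(p) = -4.169925, -p*log2(p) = 0.231663
  p = 8/36 = 0.222222: log2(p) = -2.169925, -p*log2(p) = 0.482206
  p = 14/36 = 0.388889: log2(p) = -1.362570, -p*log2(p) = 0.529888
  p = 4/36 = 0.111111: log2(p) = -3.169925, -p*log2(p) = 0.352214
  p = 2/36 = 0.055556: log2(p) = -4.169925, -p*log2(p) = 0.231663
H = 0.430827 + 0.231663 + 0.482206 + 0.529888 + 0.352214 + 0.231663 = 2.258461

H = 2.2585 bits/symbol


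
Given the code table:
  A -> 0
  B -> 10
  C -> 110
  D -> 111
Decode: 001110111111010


Decoding:
0 -> A
0 -> A
111 -> D
0 -> A
111 -> D
111 -> D
0 -> A
10 -> B


Result: AADADDAB


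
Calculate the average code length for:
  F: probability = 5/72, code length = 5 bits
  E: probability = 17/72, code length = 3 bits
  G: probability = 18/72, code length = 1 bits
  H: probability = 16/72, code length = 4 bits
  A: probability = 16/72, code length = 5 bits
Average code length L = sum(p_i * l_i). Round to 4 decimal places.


Weighted contributions p_i * l_i:
  F: (5/72) * 5 = 25/72
  E: (17/72) * 3 = 51/72
  G: (18/72) * 1 = 18/72
  H: (16/72) * 4 = 64/72
  A: (16/72) * 5 = 80/72
Sum = (25 + 51 + 18 + 64 + 80)/72 = 238/72

L = 238/72 = 3.3056 bits/symbol


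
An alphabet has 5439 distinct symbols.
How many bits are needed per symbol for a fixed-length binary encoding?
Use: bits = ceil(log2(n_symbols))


log2(5439) = 12.4091
Bracket: 2^12 = 4096 < 5439 <= 2^13 = 8192
So ceil(log2(5439)) = 13

bits = ceil(log2(5439)) = ceil(12.4091) = 13 bits


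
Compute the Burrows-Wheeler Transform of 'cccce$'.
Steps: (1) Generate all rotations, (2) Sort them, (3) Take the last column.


Rotations (sorted):
  0: $cccce -> last char: e
  1: cccce$ -> last char: $
  2: ccce$c -> last char: c
  3: cce$cc -> last char: c
  4: ce$ccc -> last char: c
  5: e$cccc -> last char: c


BWT = e$cccc


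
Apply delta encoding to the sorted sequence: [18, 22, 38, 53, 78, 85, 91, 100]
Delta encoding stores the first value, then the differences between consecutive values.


First value: 18
Deltas:
  22 - 18 = 4
  38 - 22 = 16
  53 - 38 = 15
  78 - 53 = 25
  85 - 78 = 7
  91 - 85 = 6
  100 - 91 = 9


Delta encoded: [18, 4, 16, 15, 25, 7, 6, 9]


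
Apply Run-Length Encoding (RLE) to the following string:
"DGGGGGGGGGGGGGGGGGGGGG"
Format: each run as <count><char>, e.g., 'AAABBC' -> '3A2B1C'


Scanning runs left to right:
  i=0: run of 'D' x 1 -> '1D'
  i=1: run of 'G' x 21 -> '21G'

RLE = 1D21G


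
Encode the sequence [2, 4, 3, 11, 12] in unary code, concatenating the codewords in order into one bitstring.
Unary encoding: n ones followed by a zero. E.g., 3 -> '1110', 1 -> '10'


Encode each number as n ones followed by a terminating 0:
  2 -> 110 (3 bits)
  4 -> 11110 (5 bits)
  3 -> 1110 (4 bits)
  11 -> 111111111110 (12 bits)
  12 -> 1111111111110 (13 bits)
Total length = 3 + 5 + 4 + 12 + 13 = 37 bits.

Unary([2, 4, 3, 11, 12]) = 1101111011101111111111101111111111110 (37 bits)


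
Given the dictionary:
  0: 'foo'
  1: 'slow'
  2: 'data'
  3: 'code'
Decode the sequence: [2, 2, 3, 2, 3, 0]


Look up each index in the dictionary:
  2 -> 'data'
  2 -> 'data'
  3 -> 'code'
  2 -> 'data'
  3 -> 'code'
  0 -> 'foo'

Decoded: "data data code data code foo"


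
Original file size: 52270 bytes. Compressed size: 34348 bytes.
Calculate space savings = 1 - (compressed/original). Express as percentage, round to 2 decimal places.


ratio = compressed/original = 34348/52270 = 0.657126
savings = 1 - ratio = 1 - 0.657126 = 0.342874
as a percentage: 0.342874 * 100 = 34.29%

Space savings = 1 - 34348/52270 = 34.29%


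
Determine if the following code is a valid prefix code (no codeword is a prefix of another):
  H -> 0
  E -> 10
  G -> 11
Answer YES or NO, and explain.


Checking each pair (does one codeword prefix another?):
  H='0' vs E='10': no prefix
  H='0' vs G='11': no prefix
  E='10' vs H='0': no prefix
  E='10' vs G='11': no prefix
  G='11' vs H='0': no prefix
  G='11' vs E='10': no prefix
No violation found over all pairs.

YES -- this is a valid prefix code. No codeword is a prefix of any other codeword.


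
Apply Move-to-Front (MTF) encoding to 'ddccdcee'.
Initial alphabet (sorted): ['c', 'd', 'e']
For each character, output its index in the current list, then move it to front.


MTF encoding:
'd': index 1 in ['c', 'd', 'e'] -> ['d', 'c', 'e']
'd': index 0 in ['d', 'c', 'e'] -> ['d', 'c', 'e']
'c': index 1 in ['d', 'c', 'e'] -> ['c', 'd', 'e']
'c': index 0 in ['c', 'd', 'e'] -> ['c', 'd', 'e']
'd': index 1 in ['c', 'd', 'e'] -> ['d', 'c', 'e']
'c': index 1 in ['d', 'c', 'e'] -> ['c', 'd', 'e']
'e': index 2 in ['c', 'd', 'e'] -> ['e', 'c', 'd']
'e': index 0 in ['e', 'c', 'd'] -> ['e', 'c', 'd']


Output: [1, 0, 1, 0, 1, 1, 2, 0]


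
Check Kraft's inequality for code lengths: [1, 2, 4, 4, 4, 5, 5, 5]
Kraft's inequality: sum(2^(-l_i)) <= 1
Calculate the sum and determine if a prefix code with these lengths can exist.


Sum = 2^(-1) + 2^(-2) + 2^(-4) + 2^(-4) + 2^(-4) + 2^(-5) + 2^(-5) + 2^(-5)
    = 0.5 + 0.25 + 0.0625 + 0.0625 + 0.0625 + 0.03125 + 0.03125 + 0.03125
    = 33/32 = 1.03125
Since 1.03125 > 1, Kraft's inequality is NOT satisfied.
A prefix code with these lengths CANNOT exist.

Kraft sum = 1.03125. Not satisfied.


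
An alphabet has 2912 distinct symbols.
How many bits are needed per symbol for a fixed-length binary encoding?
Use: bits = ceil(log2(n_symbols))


log2(2912) = 11.5078
Bracket: 2^11 = 2048 < 2912 <= 2^12 = 4096
So ceil(log2(2912)) = 12

bits = ceil(log2(2912)) = ceil(11.5078) = 12 bits


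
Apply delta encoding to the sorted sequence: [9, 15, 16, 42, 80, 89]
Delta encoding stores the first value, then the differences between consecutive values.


First value: 9
Deltas:
  15 - 9 = 6
  16 - 15 = 1
  42 - 16 = 26
  80 - 42 = 38
  89 - 80 = 9


Delta encoded: [9, 6, 1, 26, 38, 9]


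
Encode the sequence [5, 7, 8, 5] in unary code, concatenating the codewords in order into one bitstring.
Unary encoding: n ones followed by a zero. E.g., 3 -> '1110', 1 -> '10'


Encode each number as n ones followed by a terminating 0:
  5 -> 111110 (6 bits)
  7 -> 11111110 (8 bits)
  8 -> 111111110 (9 bits)
  5 -> 111110 (6 bits)
Total length = 6 + 8 + 9 + 6 = 29 bits.

Unary([5, 7, 8, 5]) = 11111011111110111111110111110 (29 bits)


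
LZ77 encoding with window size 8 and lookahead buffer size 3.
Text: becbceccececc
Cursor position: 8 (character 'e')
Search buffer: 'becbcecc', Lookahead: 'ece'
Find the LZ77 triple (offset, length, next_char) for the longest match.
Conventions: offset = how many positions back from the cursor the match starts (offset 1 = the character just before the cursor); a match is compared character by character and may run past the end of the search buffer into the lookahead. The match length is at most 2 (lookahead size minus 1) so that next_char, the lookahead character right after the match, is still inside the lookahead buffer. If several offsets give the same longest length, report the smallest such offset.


Try each offset into the search buffer:
  offset=1 (pos 7, char 'c'): match length 0
  offset=2 (pos 6, char 'c'): match length 0
  offset=3 (pos 5, char 'e'): match length 2
  offset=4 (pos 4, char 'c'): match length 0
  offset=5 (pos 3, char 'b'): match length 0
  offset=6 (pos 2, char 'c'): match length 0
  offset=7 (pos 1, char 'e'): match length 2
  offset=8 (pos 0, char 'b'): match length 0
Longest match has length 2, found at offsets 3, 7; take the smallest, offset 3.
next_char = character at position 8 + 2 = 10 -> 'e'

Best match: offset=3, length=2 (matching 'ec' starting at position 5)
LZ77 triple: (3, 2, 'e')


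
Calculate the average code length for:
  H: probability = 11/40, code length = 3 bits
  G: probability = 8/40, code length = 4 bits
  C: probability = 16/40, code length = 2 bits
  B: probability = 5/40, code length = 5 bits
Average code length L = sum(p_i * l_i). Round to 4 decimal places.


Weighted contributions p_i * l_i:
  H: (11/40) * 3 = 33/40
  G: (8/40) * 4 = 32/40
  C: (16/40) * 2 = 32/40
  B: (5/40) * 5 = 25/40
Sum = (33 + 32 + 32 + 25)/40 = 122/40

L = 122/40 = 3.0500 bits/symbol


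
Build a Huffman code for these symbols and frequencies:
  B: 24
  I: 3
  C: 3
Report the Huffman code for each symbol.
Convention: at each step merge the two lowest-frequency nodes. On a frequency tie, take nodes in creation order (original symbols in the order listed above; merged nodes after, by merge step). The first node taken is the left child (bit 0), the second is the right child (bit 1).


Huffman tree construction:
Step 1: Merge I(3) + C(3) = 6
Step 2: Merge (I+C)(6) + B(24) = 30
Read each symbol's code off the tree from the root (left child = 0, right child = 1).

Codes:
  B: 1 (length 1)
  I: 00 (length 2)
  C: 01 (length 2)
Average code length: 36/30 = 1.2000 bits/symbol


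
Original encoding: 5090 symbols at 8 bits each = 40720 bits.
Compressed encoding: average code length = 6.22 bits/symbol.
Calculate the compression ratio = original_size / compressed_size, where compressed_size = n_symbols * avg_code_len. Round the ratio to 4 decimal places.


original_size = n_symbols * orig_bits = 5090 * 8 = 40720 bits
compressed_size = n_symbols * avg_code_len = 5090 * 6.22 = 31659.8 bits
ratio = original_size / compressed_size = 40720 / 31659.8 = 1.2862

Compression ratio = 1.2862


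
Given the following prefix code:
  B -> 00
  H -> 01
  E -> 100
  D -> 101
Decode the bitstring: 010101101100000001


Decoding step by step:
Bits 01 -> H
Bits 01 -> H
Bits 01 -> H
Bits 101 -> D
Bits 100 -> E
Bits 00 -> B
Bits 00 -> B
Bits 01 -> H


Decoded message: HHHDEBBH


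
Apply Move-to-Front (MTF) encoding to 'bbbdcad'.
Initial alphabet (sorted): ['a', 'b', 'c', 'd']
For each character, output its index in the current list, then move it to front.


MTF encoding:
'b': index 1 in ['a', 'b', 'c', 'd'] -> ['b', 'a', 'c', 'd']
'b': index 0 in ['b', 'a', 'c', 'd'] -> ['b', 'a', 'c', 'd']
'b': index 0 in ['b', 'a', 'c', 'd'] -> ['b', 'a', 'c', 'd']
'd': index 3 in ['b', 'a', 'c', 'd'] -> ['d', 'b', 'a', 'c']
'c': index 3 in ['d', 'b', 'a', 'c'] -> ['c', 'd', 'b', 'a']
'a': index 3 in ['c', 'd', 'b', 'a'] -> ['a', 'c', 'd', 'b']
'd': index 2 in ['a', 'c', 'd', 'b'] -> ['d', 'a', 'c', 'b']


Output: [1, 0, 0, 3, 3, 3, 2]


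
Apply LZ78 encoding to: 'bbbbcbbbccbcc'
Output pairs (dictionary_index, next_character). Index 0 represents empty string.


LZ78 encoding steps:
Dictionary: {0: ''}
Step 1: w='' (idx 0), next='b' -> output (0, 'b'), add 'b' as idx 1
Step 2: w='b' (idx 1), next='b' -> output (1, 'b'), add 'bb' as idx 2
Step 3: w='b' (idx 1), next='c' -> output (1, 'c'), add 'bc' as idx 3
Step 4: w='bb' (idx 2), next='b' -> output (2, 'b'), add 'bbb' as idx 4
Step 5: w='' (idx 0), next='c' -> output (0, 'c'), add 'c' as idx 5
Step 6: w='c' (idx 5), next='b' -> output (5, 'b'), add 'cb' as idx 6
Step 7: w='c' (idx 5), next='c' -> output (5, 'c'), add 'cc' as idx 7


Encoded: [(0, 'b'), (1, 'b'), (1, 'c'), (2, 'b'), (0, 'c'), (5, 'b'), (5, 'c')]


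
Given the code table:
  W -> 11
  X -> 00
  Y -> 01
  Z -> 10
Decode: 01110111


Decoding:
01 -> Y
11 -> W
01 -> Y
11 -> W


Result: YWYW


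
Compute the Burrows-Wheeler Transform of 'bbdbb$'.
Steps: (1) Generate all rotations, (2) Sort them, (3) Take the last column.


Rotations (sorted):
  0: $bbdbb -> last char: b
  1: b$bbdb -> last char: b
  2: bb$bbd -> last char: d
  3: bbdbb$ -> last char: $
  4: bdbb$b -> last char: b
  5: dbb$bb -> last char: b


BWT = bbd$bb


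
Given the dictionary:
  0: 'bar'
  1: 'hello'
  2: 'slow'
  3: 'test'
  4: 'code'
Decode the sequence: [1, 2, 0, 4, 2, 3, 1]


Look up each index in the dictionary:
  1 -> 'hello'
  2 -> 'slow'
  0 -> 'bar'
  4 -> 'code'
  2 -> 'slow'
  3 -> 'test'
  1 -> 'hello'

Decoded: "hello slow bar code slow test hello"


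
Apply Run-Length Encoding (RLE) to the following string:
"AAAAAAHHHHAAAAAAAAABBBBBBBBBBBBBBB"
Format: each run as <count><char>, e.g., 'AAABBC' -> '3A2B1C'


Scanning runs left to right:
  i=0: run of 'A' x 6 -> '6A'
  i=6: run of 'H' x 4 -> '4H'
  i=10: run of 'A' x 9 -> '9A'
  i=19: run of 'B' x 15 -> '15B'

RLE = 6A4H9A15B


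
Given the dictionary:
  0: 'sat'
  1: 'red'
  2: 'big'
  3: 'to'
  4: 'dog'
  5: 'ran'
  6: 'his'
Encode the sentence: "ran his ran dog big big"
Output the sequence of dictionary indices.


Look up each word in the dictionary:
  'ran' -> 5
  'his' -> 6
  'ran' -> 5
  'dog' -> 4
  'big' -> 2
  'big' -> 2

Encoded: [5, 6, 5, 4, 2, 2]


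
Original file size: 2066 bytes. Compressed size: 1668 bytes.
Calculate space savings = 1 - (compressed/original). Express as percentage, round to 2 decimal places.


ratio = compressed/original = 1668/2066 = 0.807357
savings = 1 - ratio = 1 - 0.807357 = 0.192643
as a percentage: 0.192643 * 100 = 19.26%

Space savings = 1 - 1668/2066 = 19.26%


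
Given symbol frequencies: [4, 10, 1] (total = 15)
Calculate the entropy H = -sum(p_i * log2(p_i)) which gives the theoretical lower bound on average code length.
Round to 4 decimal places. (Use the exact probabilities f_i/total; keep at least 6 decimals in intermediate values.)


Per-symbol terms -p_i * log2(p_i) with p_i = f_i/15:
  p = 4/15 = 0.266667: log2(p) = -1.906891, -p*log2(p) = 0.508504
  p = 10/15 = 0.666667: log2(p) = -0.584963, -p*log2(p) = 0.389975
  p = 1/15 = 0.066667: log2(p) = -3.906891, -p*log2(p) = 0.260459
H = 0.508504 + 0.389975 + 0.260459 = 1.158938

H = 1.1589 bits/symbol


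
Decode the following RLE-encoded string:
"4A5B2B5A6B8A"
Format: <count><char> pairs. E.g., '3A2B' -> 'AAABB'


Expanding each <count><char> pair:
  4A -> 'AAAA'
  5B -> 'BBBBB'
  2B -> 'BB'
  5A -> 'AAAAA'
  6B -> 'BBBBBB'
  8A -> 'AAAAAAAA'

Decoded = AAAABBBBBBBAAAAABBBBBBAAAAAAAA


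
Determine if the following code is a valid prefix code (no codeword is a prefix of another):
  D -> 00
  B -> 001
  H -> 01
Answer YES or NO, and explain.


Checking each pair (does one codeword prefix another?):
  D='00' vs B='001': prefix -- VIOLATION

NO -- this is NOT a valid prefix code. D (00) is a prefix of B (001).


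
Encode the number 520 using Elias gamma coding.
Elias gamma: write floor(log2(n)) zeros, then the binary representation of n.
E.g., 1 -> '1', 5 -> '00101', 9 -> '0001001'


num_bits = floor(log2(520)) + 1 = 10
leading_zeros = num_bits - 1 = 9
binary(520) = 1000001000

Elias gamma(520) = '000000000' + '1000001000' = 0000000001000001000 (19 bits)


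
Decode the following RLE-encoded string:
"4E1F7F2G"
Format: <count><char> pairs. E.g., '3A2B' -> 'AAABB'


Expanding each <count><char> pair:
  4E -> 'EEEE'
  1F -> 'F'
  7F -> 'FFFFFFF'
  2G -> 'GG'

Decoded = EEEEFFFFFFFFGG


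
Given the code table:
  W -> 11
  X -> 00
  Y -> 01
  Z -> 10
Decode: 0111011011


Decoding:
01 -> Y
11 -> W
01 -> Y
10 -> Z
11 -> W


Result: YWYZW


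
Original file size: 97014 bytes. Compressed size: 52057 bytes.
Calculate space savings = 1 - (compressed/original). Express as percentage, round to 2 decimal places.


ratio = compressed/original = 52057/97014 = 0.536593
savings = 1 - ratio = 1 - 0.536593 = 0.463407
as a percentage: 0.463407 * 100 = 46.34%

Space savings = 1 - 52057/97014 = 46.34%


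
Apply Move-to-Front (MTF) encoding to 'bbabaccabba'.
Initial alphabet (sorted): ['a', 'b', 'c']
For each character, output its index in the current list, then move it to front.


MTF encoding:
'b': index 1 in ['a', 'b', 'c'] -> ['b', 'a', 'c']
'b': index 0 in ['b', 'a', 'c'] -> ['b', 'a', 'c']
'a': index 1 in ['b', 'a', 'c'] -> ['a', 'b', 'c']
'b': index 1 in ['a', 'b', 'c'] -> ['b', 'a', 'c']
'a': index 1 in ['b', 'a', 'c'] -> ['a', 'b', 'c']
'c': index 2 in ['a', 'b', 'c'] -> ['c', 'a', 'b']
'c': index 0 in ['c', 'a', 'b'] -> ['c', 'a', 'b']
'a': index 1 in ['c', 'a', 'b'] -> ['a', 'c', 'b']
'b': index 2 in ['a', 'c', 'b'] -> ['b', 'a', 'c']
'b': index 0 in ['b', 'a', 'c'] -> ['b', 'a', 'c']
'a': index 1 in ['b', 'a', 'c'] -> ['a', 'b', 'c']


Output: [1, 0, 1, 1, 1, 2, 0, 1, 2, 0, 1]
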